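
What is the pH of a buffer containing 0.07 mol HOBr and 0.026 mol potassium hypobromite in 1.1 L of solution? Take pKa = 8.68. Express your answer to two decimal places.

pH = 8.25

Using pH = pKa + log([base]/[acid]) with [base]/[acid] = 0.026/0.07:
pH = 8.68 + (-0.430) = 8.25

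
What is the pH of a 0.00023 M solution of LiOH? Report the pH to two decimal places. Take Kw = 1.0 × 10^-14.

LiOH is a strong base; [OH-] = 0.00023 M.
pOH = -log(0.00023) = 3.64
pH = 14.00 - 3.64 = 10.36

pH = 10.36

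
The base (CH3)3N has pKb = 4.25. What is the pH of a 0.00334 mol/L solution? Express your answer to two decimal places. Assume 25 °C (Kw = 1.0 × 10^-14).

(CH3)3N + H2O ⇌ (CH3)3NH+ + OH-
Kb = 10^(−4.25) = 5.62 × 10^-5
From the ICE table, Kb = x²/(0.00334 − x) = 5.62 × 10^-5.
The 5% rule fails; solving x² + Kb·x − Kb·C₀ = 0 exactly:
x = [−5.62e-05 + √(5.62e-05² + 7.51e-07)]/2 = 4.06 × 10^-4 M
pOH = −log(4.06 × 10^-4) = 3.39; pH = 14.00 − 3.39 = 10.61

pH = 10.61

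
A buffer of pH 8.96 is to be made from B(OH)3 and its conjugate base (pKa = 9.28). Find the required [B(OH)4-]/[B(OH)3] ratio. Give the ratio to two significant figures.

pH = pKa + log(r) ⇒ log(r) = 8.96 − 9.28 = -0.32
r = [B(OH)4-]/[B(OH)3] = 10^(-0.32) = 0.479

ratio = 0.48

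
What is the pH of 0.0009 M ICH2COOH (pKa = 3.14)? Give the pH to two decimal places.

ICH2COOH ⇌ ICH2COO- + H+
Ka = 10^(−3.14) = 7.24 × 10^-4
Ka = x²/(0.0009 − x) = 7.24 × 10^-4
x is not negligible relative to C₀; solve x² + 0.000724·x − 6.52e-07 = 0.
x = (−Ka + √(Ka² + 4·Ka·C₀))/2 = 5.23 × 10^-4 M
pH = −log[H+] = −log(5.23 × 10^-4) = 3.28

pH = 3.28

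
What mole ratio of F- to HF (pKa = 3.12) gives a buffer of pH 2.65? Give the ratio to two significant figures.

pH = pKa + log(r) ⇒ log(r) = 2.65 − 3.12 = -0.47
r = [F-]/[HF] = 10^(-0.47) = 0.339

ratio = 0.34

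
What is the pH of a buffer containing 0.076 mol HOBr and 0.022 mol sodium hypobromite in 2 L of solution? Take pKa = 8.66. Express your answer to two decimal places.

pH = pKa + log([A⁻]/[HA]) = 8.66 + log(0.022/0.076)
pH = 8.66 + (-0.538) = 8.12

pH = 8.12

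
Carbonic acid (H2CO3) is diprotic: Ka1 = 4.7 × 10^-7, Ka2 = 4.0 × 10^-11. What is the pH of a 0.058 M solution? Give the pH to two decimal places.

pH = 3.78

Since Ka1 ≫ Ka2, the first ionization dominates [H+].
Ka1 = x²/(0.058 − x) = 4.7 × 10^-7
x ≈ √(4.7 × 10^-7 × 0.058) = 1.65 × 10^-4 M
pH = −log(1.65 × 10^-4) = 3.78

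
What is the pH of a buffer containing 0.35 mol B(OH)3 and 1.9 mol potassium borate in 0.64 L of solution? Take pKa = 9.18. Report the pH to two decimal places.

Henderson–Hasselbalch: pH = pKa + log([B(OH)4-]/[B(OH)3]) = 9.18 + log(1.9/0.35)
pH = 9.18 + (+0.735) = 9.91

pH = 9.91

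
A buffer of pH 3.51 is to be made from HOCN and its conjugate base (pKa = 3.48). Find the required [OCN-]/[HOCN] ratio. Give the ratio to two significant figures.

pH = pKa + log(r) ⇒ log(r) = 3.51 − 3.48 = +0.03
r = [OCN-]/[HOCN] = 10^(+0.03) = 1.07

ratio = 1.1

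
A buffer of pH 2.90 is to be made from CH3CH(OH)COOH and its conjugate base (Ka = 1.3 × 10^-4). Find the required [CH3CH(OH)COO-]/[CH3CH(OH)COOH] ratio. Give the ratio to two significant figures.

pKa = -log(1.3 × 10^-4) = 3.886
pH = pKa + log(r) ⇒ log(r) = 2.90 − 3.886 = -0.986
r = [CH3CH(OH)COO-]/[CH3CH(OH)COOH] = 10^(-0.986) = 0.103

ratio = 0.10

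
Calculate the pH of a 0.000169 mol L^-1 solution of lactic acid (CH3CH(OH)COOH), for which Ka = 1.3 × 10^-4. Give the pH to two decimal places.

pH = 4.01

CH3CH(OH)COOH ⇌ CH3CH(OH)COO- + H+
Ka = [H+]²/(0.000169 − [H+]) = 1.3 × 10^-4
[H+] is not negligible relative to C₀; solve [H+]² + 0.00013·[H+] − 2.2e-08 = 0.
[H+] = (−Ka + √(Ka² + 4·Ka·C₀))/2 = 9.68 × 10^-5 M
pH = −log(9.68 × 10^-5) = 4.01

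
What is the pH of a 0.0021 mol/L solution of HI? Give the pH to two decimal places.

pH = 2.68

HI is a strong acid and dissociates completely, so [H+] = 0.0021 M.
pH = -log(0.0021) = 2.68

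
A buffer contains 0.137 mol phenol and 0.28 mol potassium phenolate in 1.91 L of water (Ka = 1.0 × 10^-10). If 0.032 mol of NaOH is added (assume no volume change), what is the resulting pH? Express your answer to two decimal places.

pH = 10.47

OH- converts C6H5OH to C6H5O-: C6H5OH → 0.105 mol, C6H5O- → 0.312 mol.
pKa = −log(1.0 × 10^-10) = 10.000
pH = pKa + log(n_C6H5O-/n_C6H5OH) = 10.000 + log(0.312/0.105) = 10.000 + (+0.473)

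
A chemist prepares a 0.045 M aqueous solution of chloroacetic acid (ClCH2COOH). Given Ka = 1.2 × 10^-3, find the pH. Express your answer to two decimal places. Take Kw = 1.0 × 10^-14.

ClCH2COOH ⇌ ClCH2COO- + H+
Ka = [H+]²/(0.045 − [H+]) = 1.2 × 10^-3
The 5% rule fails; solving [H+]² + Ka·[H+] − Ka·C₀ = 0 exactly:
[H+] = [−0.0012 + √(0.0012² + 0.000216)]/2 = 6.77 × 10^-3 M
pH = −log(6.77 × 10^-3) = 2.17

pH = 2.17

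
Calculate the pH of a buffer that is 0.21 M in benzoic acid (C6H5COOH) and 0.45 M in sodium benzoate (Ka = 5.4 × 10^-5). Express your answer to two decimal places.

pKa = −log(5.4 × 10^-5) = 4.268
Using pH = pKa + log([base]/[acid]) with [base]/[acid] = 0.45/0.21:
pH = 4.268 + (+0.331) = 4.60

pH = 4.60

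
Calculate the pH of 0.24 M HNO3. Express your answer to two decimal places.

HNO3 is a strong acid and dissociates completely, so [H+] = 0.24 M.
pH = -log(0.24) = 0.62

pH = 0.62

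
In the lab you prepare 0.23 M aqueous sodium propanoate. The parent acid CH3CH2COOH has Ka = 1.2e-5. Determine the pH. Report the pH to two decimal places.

pH = 9.14

CH3CH2COO- is the conjugate base of the weak acid CH3CH2COOH.
Kb = Kw/Ka = 1.0×10^-14 / 1.2 × 10^-5 = 8.33 × 10^-10
From the ICE table, Kb = x²/(0.23 − x) = 8.33 × 10^-10.
Neglecting x in the denominator: x = √(8.33 × 10^-10 × 0.23) = 1.38 × 10^-5 M
pOH = −log(1.38 × 10^-5) = 4.86; pH = 14.00 − 4.86 = 9.14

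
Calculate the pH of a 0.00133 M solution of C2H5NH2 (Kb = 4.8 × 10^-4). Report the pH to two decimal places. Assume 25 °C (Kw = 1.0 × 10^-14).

C2H5NH2 + H2O ⇌ C2H5NH3+ + OH-
Kb = x²/(0.00133 − x) = 4.8 × 10^-4
Here C₀/Kb ≈ 2.77, so the small-x approximation fails. Use the quadratic:
x = [−0.00048 + √(0.00048² + 2.55e-06)]/2 = 5.94 × 10^-4 M
pOH = 3.23, so pH = 14.00 − pOH = 10.77

pH = 10.77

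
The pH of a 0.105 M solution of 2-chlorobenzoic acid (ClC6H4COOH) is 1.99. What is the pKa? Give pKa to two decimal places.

pKa = 2.96

[H+] = 10^(-1.99) = 1.02 × 10^-2 M
At equilibrium [HA] = 0.105 − 1.02 × 10^-2 = 9.48 × 10^-2 M
Ka = [H+][A-]/[HA] = (1.02 × 10^-2)² / 9.48 × 10^-2 = 1.10 × 10^-3
pKa = -log(1.10 × 10^-3) = 2.96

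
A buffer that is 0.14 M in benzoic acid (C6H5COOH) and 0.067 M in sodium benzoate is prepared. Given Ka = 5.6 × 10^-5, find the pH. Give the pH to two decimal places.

pKa = −log(5.6 × 10^-5) = 4.252
Henderson–Hasselbalch: pH = pKa + log([C6H5COO-]/[C6H5COOH]) = 4.252 + log(0.067/0.14)
pH = 4.252 + (-0.320) = 3.93

pH = 3.93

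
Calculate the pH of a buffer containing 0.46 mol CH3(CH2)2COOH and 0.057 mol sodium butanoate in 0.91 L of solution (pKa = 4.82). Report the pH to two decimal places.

Using pH = pKa + log([base]/[acid]) with [base]/[acid] = 0.057/0.46:
pH = 4.82 + (-0.907) = 3.91

pH = 3.91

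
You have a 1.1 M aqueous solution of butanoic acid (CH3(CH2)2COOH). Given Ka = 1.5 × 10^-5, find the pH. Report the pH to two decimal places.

pH = 2.39

CH3(CH2)2COOH ⇌ CH3(CH2)2COO- + H+
Ka = x²/(1.1 − x) = 1.5 × 10^-5
Since Ka ≪ C₀, x ≈ √(Ka·C₀) = 4.06 × 10^-3 M.
Check: 0.37% ionized — well under 5%, approximation valid.
pH = −log[H+] = −log(4.06 × 10^-3) = 2.39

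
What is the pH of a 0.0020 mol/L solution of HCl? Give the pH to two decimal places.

HCl is a strong acid and dissociates completely, so [H+] = 0.0020 M.
pH = -log(0.002) = 2.70

pH = 2.70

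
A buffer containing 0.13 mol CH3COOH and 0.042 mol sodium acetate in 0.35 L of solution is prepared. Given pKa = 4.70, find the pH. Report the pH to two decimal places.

pH = 4.21

pH = pKa + log([A⁻]/[HA]) = 4.70 + log(0.042/0.13)
pH = 4.70 + (-0.491) = 4.21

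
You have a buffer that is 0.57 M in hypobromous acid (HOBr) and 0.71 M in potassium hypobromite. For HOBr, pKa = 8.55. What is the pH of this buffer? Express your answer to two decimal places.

Using pH = pKa + log([base]/[acid]) with [base]/[acid] = 0.71/0.57:
pH = 8.55 + (+0.095) = 8.65

pH = 8.65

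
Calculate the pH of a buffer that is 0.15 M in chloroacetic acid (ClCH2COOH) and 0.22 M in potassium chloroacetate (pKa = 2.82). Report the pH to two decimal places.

pH = 2.99

Henderson–Hasselbalch: pH = pKa + log([ClCH2COO-]/[ClCH2COOH]) = 2.82 + log(0.22/0.15)
pH = 2.82 + (+0.166) = 2.99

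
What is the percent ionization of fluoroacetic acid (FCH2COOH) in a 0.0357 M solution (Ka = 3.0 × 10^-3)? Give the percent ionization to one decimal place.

25.1%

FCH2COOH ⇌ FCH2COO- + H+; let x = [H+] at equilibrium.
Ka = x²/(C₀ − x); solving the quadratic gives x = 8.96 × 10^-3 M.
Fraction ionized = 8.96 × 10^-3 / 0.0357 = 0.2510 → 25.1%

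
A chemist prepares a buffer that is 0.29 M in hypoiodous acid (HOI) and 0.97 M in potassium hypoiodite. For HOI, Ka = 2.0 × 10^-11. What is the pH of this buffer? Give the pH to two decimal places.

pH = 11.22

pKa = −log(2.0 × 10^-11) = 10.699
Henderson–Hasselbalch: pH = pKa + log([OI-]/[HOI]) = 10.699 + log(0.97/0.29)
pH = 10.699 + (+0.524) = 11.22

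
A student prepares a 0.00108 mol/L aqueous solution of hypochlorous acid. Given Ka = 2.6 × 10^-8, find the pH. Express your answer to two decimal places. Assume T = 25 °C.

HOCl ⇌ OCl- + H+
From the ICE table, Ka = [H+]²/(0.00108 − [H+]) = 2.6 × 10^-8.
Neglecting [H+] in the denominator: [H+] = √(2.6 × 10^-8 × 0.00108) = 5.30 × 10^-6 M
([H+]/C₀ = 0.49% < 5%, so the approximation holds.)
pH = −log(5.30 × 10^-6) = 5.28

pH = 5.28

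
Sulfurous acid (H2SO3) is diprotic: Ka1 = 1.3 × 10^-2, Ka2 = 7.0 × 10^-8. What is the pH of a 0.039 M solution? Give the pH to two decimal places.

Ka1 ≫ Ka2, so treat the first dissociation as the only significant source of H+.
Ka1 = x²/(0.039 − x) = 1.3 × 10^-2
Solving the quadratic: x = (−Ka1 + √(Ka1² + 4·Ka1·C₀))/2 = 1.69 × 10^-2 M
pH = −log(1.69 × 10^-2) = 1.77

pH = 1.77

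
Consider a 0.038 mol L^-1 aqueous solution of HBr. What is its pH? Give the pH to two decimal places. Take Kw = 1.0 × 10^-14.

HBr is a strong acid and dissociates completely, so [H+] = 0.038 M.
pH = -log(0.038) = 1.42

pH = 1.42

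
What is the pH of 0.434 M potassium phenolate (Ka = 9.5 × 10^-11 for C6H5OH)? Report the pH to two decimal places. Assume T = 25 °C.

pH = 11.83

C6H5O- is the conjugate base of the weak acid C6H5OH.
Kb = Kw/Ka = 1.0×10^-14 / 9.5 × 10^-11 = 1.05 × 10^-4
Let x = [OH-] at equilibrium. Kb = x²/(0.434 − x).
Since Kb ≪ C₀, x ≈ √(Kb·C₀) = 6.75 × 10^-3 M.
(x/C₀ = 1.6% < 5%, so the approximation holds.)
pOH = −log(6.75 × 10^-3) = 2.17; pH = 14.00 − 2.17 = 11.83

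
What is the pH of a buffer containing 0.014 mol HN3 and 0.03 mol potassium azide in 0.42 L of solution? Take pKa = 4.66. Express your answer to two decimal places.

pH = 4.99

Using pH = pKa + log([base]/[acid]) with [base]/[acid] = 0.03/0.014:
pH = 4.66 + (+0.331) = 4.99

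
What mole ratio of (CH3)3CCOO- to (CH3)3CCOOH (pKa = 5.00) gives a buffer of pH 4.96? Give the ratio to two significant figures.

pH = pKa + log(r) ⇒ log(r) = 4.96 − 5.00 = -0.04
r = [(CH3)3CCOO-]/[(CH3)3CCOOH] = 10^(-0.04) = 0.912

ratio = 0.91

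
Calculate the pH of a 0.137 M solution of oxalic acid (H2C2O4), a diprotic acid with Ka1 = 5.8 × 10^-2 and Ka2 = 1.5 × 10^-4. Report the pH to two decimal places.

pH = 1.19

Ka1 ≫ Ka2, so treat the first dissociation as the only significant source of H+.
Ka1 = x²/(0.137 − x) = 5.8 × 10^-2
Solving the quadratic: x = (−Ka1 + √(Ka1² + 4·Ka1·C₀))/2 = 6.47 × 10^-2 M
pH = −log(6.47 × 10^-2) = 1.19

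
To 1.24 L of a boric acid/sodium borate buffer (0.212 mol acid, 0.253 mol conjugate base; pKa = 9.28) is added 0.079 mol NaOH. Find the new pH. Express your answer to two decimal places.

pH = 9.68

After neutralization: n(B(OH)3) = 0.133 mol, n(B(OH)4-) = 0.332 mol.
pH = pKa + log(n_B(OH)4-/n_B(OH)3) = 9.28 + log(0.332/0.133) = 9.28 + (+0.397)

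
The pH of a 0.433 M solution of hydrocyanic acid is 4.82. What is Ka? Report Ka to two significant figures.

Ka = 5.3 × 10^-10

[H+] = 10^(-4.82) = 1.51 × 10^-5 M
At equilibrium [HA] = 0.433 − 1.51 × 10^-5 = 4.33 × 10^-1 M
Ka = [H+][A-]/[HA] = (1.51 × 10^-5)² / 4.33 × 10^-1 = 5.3 × 10^-10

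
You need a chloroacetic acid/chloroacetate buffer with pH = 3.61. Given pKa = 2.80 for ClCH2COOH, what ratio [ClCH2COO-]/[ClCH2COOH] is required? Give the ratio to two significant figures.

ratio = 6.5

pH = pKa + log(r) ⇒ log(r) = 3.61 − 2.80 = +0.81
r = [ClCH2COO-]/[ClCH2COOH] = 10^(+0.81) = 6.46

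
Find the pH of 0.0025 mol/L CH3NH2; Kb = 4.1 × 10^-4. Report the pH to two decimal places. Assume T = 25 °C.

pH = 10.92

CH3NH2 + H2O ⇌ CH3NH3+ + OH-
From the ICE table, Kb = x²/(0.0025 − x) = 4.1 × 10^-4.
x is not negligible relative to C₀; solve x² + 0.00041·x − 1.02e-06 = 0.
x = [−0.00041 + √(0.00041² + 4.1e-06)]/2 = 8.28 × 10^-4 M
pOH = −log(8.28 × 10^-4) = 3.08; pH = 14.00 − 3.08 = 10.92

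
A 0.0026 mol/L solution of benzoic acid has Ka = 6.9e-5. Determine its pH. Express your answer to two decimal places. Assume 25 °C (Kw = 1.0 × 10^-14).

C6H5COOH ⇌ C6H5COO- + H+
From the ICE table, Ka = [H+]²/(0.0026 − [H+]) = 6.9 × 10^-5.
The 5% rule fails; solving [H+]² + Ka·[H+] − Ka·C₀ = 0 exactly:
[H+] = (−Ka + √(Ka² + 4·Ka·C₀))/2 = 3.90 × 10^-4 M
pH = −log(3.90 × 10^-4) = 3.41

pH = 3.41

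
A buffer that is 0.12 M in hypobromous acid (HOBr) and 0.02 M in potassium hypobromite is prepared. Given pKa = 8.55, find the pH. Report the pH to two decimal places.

pH = 7.77

Using pH = pKa + log([base]/[acid]) with [base]/[acid] = 0.02/0.12:
pH = 8.55 + (-0.778) = 7.77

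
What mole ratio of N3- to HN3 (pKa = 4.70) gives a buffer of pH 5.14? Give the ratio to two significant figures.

ratio = 2.8

pH = pKa + log(r) ⇒ log(r) = 5.14 − 4.70 = +0.44
r = [N3-]/[HN3] = 10^(+0.44) = 2.75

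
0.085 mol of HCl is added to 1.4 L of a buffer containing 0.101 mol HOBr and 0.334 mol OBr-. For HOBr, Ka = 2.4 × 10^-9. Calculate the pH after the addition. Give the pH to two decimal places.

pH = 8.75

Added H+ converts OBr- to HOBr: HOBr → 0.186 mol, OBr- → 0.249 mol.
pKa = −log(2.4 × 10^-9) = 8.620
pH = pKa + log([A⁻]/[HA]) = 8.620 + log(0.249/0.186) = 8.620 +0.127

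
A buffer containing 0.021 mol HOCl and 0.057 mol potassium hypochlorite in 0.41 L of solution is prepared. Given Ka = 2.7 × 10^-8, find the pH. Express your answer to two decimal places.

pKa = −log(2.7 × 10^-8) = 7.569
Using pH = pKa + log([base]/[acid]) with [base]/[acid] = 0.057/0.021:
pH = 7.569 + (+0.434) = 8.00

pH = 8.00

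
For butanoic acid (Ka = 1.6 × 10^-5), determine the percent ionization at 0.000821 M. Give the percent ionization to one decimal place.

CH3(CH2)2COOH ⇌ CH3(CH2)2COO- + H+; let x = [H+] at equilibrium.
Solve x² + 1.6e-05x − 1.31e-08 = 0 → x = 1.07 × 10^-4 M
% ionization = x/C₀ × 100% = 1.07 × 10^-4/0.000821 × 100% = 13.0%

13.0%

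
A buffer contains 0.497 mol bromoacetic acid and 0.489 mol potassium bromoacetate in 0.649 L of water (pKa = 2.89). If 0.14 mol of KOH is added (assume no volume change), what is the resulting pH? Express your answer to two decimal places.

OH- converts BrCH2COOH to BrCH2COO-: BrCH2COOH → 0.357 mol, BrCH2COO- → 0.629 mol.
Henderson–Hasselbalch with mole ratio 0.629/0.357: pH = 2.89 + (+0.246)

pH = 3.14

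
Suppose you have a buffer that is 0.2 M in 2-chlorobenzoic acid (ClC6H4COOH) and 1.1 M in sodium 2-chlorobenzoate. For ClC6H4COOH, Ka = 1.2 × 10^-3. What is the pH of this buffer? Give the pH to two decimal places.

pH = 3.66

pKa = −log(1.2 × 10^-3) = 2.921
Henderson–Hasselbalch: pH = pKa + log([ClC6H4COO-]/[ClC6H4COOH]) = 2.921 + log(1.1/0.2)
pH = 2.921 + (+0.740) = 3.66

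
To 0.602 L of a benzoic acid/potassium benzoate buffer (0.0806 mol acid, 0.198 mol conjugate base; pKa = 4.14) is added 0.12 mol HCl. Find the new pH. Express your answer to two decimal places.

pH = 3.73

Added H+ converts C6H5COO- to C6H5COOH: C6H5COOH → 0.201 mol, C6H5COO- → 0.078 mol.
Henderson–Hasselbalch with mole ratio 0.078/0.201: pH = 4.14 + (-0.411)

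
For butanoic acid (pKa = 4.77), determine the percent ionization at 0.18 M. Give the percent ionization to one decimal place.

1.0%

CH3(CH2)2COOH ⇌ CH3(CH2)2COO- + H+; let x = [H+] at equilibrium.
Ka = 10^(−4.77) = 1.70 × 10^-5
x ≈ √(Ka·C₀) = √(1.70 × 10^-5 × 0.18) = 1.75 × 10^-3 M
% ionization = x/C₀ × 100% = 1.75 × 10^-3/0.18 × 100% = 1.0%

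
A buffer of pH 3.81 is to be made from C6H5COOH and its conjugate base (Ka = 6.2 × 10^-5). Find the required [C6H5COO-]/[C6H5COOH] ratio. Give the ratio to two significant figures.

ratio = 0.40

pKa = -log(6.2 × 10^-5) = 4.208
pH = pKa + log(r) ⇒ log(r) = 3.81 − 4.208 = -0.398
r = [C6H5COO-]/[C6H5COOH] = 10^(-0.398) = 0.4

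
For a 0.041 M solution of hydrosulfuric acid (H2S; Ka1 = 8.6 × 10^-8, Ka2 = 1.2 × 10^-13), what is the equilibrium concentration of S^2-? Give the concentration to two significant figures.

First ionization gives [H+] ≈ [HS-] = 5.94 × 10^-5 M.
Second step: Ka2 = [H+][S^2-]/[HS-] ≈ [S^2-] (since [H+] ≈ [HS-]).
So [S^2-] ≈ Ka2.

1.2 × 10^-13 M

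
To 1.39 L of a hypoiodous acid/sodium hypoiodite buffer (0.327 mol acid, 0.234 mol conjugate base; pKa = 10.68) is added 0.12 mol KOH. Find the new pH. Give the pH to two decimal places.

pH = 10.91

OH- converts HOI to OI-: HOI → 0.207 mol, OI- → 0.354 mol.
pH = pKa + log([A⁻]/[HA]) = 10.68 + log(0.354/0.207) = 10.68 +0.233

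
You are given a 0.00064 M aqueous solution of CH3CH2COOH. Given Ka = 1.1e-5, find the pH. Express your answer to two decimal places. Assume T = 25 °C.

pH = 4.10

CH3CH2COOH ⇌ CH3CH2COO- + H+
Let x = [H+] at equilibrium. Ka = x²/(0.00064 − x).
The 5% rule fails; solving x² + Ka·x − Ka·C₀ = 0 exactly:
x = [−1.1e-05 + √(1.1e-05² + 2.82e-08)]/2 = 7.86 × 10^-5 M
pH = −log(7.86 × 10^-5) = 4.10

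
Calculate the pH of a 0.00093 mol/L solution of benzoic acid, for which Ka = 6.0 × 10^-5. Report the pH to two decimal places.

pH = 3.68

C6H5COOH ⇌ C6H5COO- + H+
Ka = [H+]²/(0.00093 − [H+]) = 6.0 × 10^-5
The 5% rule fails; solving [H+]² + Ka·[H+] − Ka·C₀ = 0 exactly:
[H+] = [−6e-05 + √(6e-05² + 2.23e-07)]/2 = 2.08 × 10^-4 M
pH = −log(2.08 × 10^-4) = 3.68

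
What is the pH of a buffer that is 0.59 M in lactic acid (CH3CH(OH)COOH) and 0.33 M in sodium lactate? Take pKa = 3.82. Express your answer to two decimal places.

pH = pKa + log([A⁻]/[HA]) = 3.82 + log(0.33/0.59)
pH = 3.82 + (-0.252) = 3.57

pH = 3.57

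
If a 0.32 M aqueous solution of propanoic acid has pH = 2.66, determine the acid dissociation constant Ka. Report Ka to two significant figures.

Ka = 1.5 × 10^-5

[H+] = 10^(-2.66) = 2.19 × 10^-3 M
At equilibrium [HA] = 0.32 − 2.19 × 10^-3 = 3.18 × 10^-1 M
Ka = [H+][A-]/[HA] = (2.19 × 10^-3)² / 3.18 × 10^-1 = 1.5 × 10^-5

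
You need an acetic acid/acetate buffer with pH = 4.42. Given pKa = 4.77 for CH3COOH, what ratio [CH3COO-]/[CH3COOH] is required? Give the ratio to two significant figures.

ratio = 0.45

pH = pKa + log(r) ⇒ log(r) = 4.42 − 4.77 = -0.35
r = [CH3COO-]/[CH3COOH] = 10^(-0.35) = 0.447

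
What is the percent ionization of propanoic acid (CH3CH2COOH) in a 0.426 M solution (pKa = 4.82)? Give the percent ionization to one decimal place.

0.6%

CH3CH2COOH ⇌ CH3CH2COO- + H+; let x = [H+] at equilibrium.
Ka = 10^(−4.82) = 1.51 × 10^-5
x ≈ √(Ka·C₀) = √(1.51 × 10^-5 × 0.426) = 2.54 × 10^-3 M
Fraction ionized = 2.54 × 10^-3 / 0.426 = 0.0060 → 0.6%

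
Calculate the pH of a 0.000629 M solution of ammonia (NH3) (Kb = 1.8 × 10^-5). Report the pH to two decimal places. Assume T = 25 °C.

pH = 9.99

NH3 + H2O ⇌ NH4+ + OH-
Kb = [OH-]²/(0.000629 − [OH-]) = 1.8 × 10^-5
[OH-] is not negligible relative to C₀; solve [OH-]² + 1.8e-05·[OH-] − 1.13e-08 = 0.
[OH-] = [−1.8e-05 + √(1.8e-05² + 4.53e-08)]/2 = 9.78 × 10^-5 M
pOH = 4.01, so pH = 14.00 − pOH = 9.99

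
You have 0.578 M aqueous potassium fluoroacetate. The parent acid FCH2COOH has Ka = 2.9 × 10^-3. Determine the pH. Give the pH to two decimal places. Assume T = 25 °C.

pH = 8.15

FCH2COO- is the conjugate base of the weak acid FCH2COOH.
Kb = Kw/Ka = 1.0×10^-14 / 2.9 × 10^-3 = 3.45 × 10^-12
From the ICE table, Kb = [OH-]²/(0.578 − [OH-]) = 3.45 × 10^-12.
Neglecting [OH-] in the denominator: [OH-] = √(3.45 × 10^-12 × 0.578) = 1.41 × 10^-6 M
Check: 0.00024% ionized — well under 5%, approximation valid.
pOH = 5.85, so pH = 14.00 − pOH = 8.15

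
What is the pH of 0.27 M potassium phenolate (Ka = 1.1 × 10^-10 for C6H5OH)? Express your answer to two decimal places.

C6H5O- is the conjugate base of the weak acid C6H5OH.
Kb = Kw/Ka = 1.0×10^-14 / 1.1 × 10^-10 = 9.09 × 10^-5
Kb = [OH-]²/(0.27 − [OH-]) = 9.09 × 10^-5
Neglecting [OH-] in the denominator: [OH-] = √(9.09 × 10^-5 × 0.27) = 4.95 × 10^-3 M
pOH = 2.31, so pH = 14.00 − pOH = 11.69

pH = 11.69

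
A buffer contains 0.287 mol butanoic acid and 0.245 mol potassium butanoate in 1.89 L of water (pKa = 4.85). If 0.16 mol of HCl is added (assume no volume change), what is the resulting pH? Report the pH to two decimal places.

pH = 4.13

Added H+ converts CH3(CH2)2COO- to CH3(CH2)2COOH: CH3(CH2)2COOH → 0.447 mol, CH3(CH2)2COO- → 0.085 mol.
pH = pKa + log(n_CH3(CH2)2COO-/n_CH3(CH2)2COOH) = 4.85 + log(0.085/0.447) = 4.85 + (-0.721)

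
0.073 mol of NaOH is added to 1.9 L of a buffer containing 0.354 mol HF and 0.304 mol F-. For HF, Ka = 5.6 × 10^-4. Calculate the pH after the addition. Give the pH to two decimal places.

After neutralization: n(HF) = 0.281 mol, n(F-) = 0.377 mol.
pKa = −log(5.6 × 10^-4) = 3.252
pH = pKa + log(n_F-/n_HF) = 3.252 + log(0.377/0.281) = 3.252 + (+0.128)

pH = 3.38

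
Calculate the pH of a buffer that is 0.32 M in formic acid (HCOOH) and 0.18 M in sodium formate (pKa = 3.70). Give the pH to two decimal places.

pH = 3.45

Henderson–Hasselbalch: pH = pKa + log([HCOO-]/[HCOOH]) = 3.70 + log(0.18/0.32)
pH = 3.70 + (-0.250) = 3.45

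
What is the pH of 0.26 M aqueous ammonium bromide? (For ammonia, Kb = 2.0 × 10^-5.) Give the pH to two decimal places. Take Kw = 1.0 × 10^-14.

NH4+ is the conjugate acid of the weak base NH3.
Ka = Kw/Kb = 1.0×10^-14 / 2.0 × 10^-5 = 5.00 × 10^-10
From the ICE table, Ka = [H+]²/(0.26 − [H+]) = 5.00 × 10^-10.
Assume [H+] ≪ 0.26: [H+] ≈ √(5.00 × 10^-10 × 0.26) = 1.14 × 10^-5 M
pH = −log[H+] = −log(1.14 × 10^-5) = 4.94

pH = 4.94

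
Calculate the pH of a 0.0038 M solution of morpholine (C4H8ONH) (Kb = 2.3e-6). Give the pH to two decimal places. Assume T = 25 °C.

C4H8ONH + H2O ⇌ C4H8ONH2+ + OH-
From the ICE table, Kb = x²/(0.0038 − x) = 2.3 × 10^-6.
Neglecting x in the denominator: x = √(2.3 × 10^-6 × 0.0038) = 9.35 × 10^-5 M
(x/C₀ = 2.5% < 5%, so the approximation holds.)
pOH = −log(9.35 × 10^-5) = 4.03; pH = 14.00 − 4.03 = 9.97

pH = 9.97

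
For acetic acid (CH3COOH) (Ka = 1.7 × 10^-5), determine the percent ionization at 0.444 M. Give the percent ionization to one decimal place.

CH3COOH ⇌ CH3COO- + H+; let x = [H+] at equilibrium.
x ≈ √(Ka·C₀) = √(1.7 × 10^-5 × 0.444) = 2.75 × 10^-3 M
% ionization = x/C₀ × 100% = 2.75 × 10^-3/0.444 × 100% = 0.6%

0.6%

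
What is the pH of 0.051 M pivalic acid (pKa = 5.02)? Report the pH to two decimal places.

(CH3)3CCOOH ⇌ (CH3)3CCOO- + H+
Ka = 10^(−5.02) = 9.55 × 10^-6
From the ICE table, Ka = x²/(0.051 − x) = 9.55 × 10^-6.
Since Ka ≪ C₀, x ≈ √(Ka·C₀) = 6.98 × 10^-4 M.
(x/C₀ = 1.4% < 5%, so the approximation holds.)
pH = −log[H+] = −log(6.98 × 10^-4) = 3.16

pH = 3.16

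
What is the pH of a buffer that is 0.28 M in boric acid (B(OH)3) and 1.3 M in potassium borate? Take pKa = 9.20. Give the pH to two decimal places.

pH = 9.87

pH = pKa + log([A⁻]/[HA]) = 9.20 + log(1.3/0.28)
pH = 9.20 + (+0.667) = 9.87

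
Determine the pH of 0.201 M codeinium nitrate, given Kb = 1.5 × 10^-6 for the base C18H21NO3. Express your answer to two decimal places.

C18H22NO3+ is the conjugate acid of the weak base C18H21NO3.
Ka = Kw/Kb = 1.0×10^-14 / 1.5 × 10^-6 = 6.67 × 10^-9
From the ICE table, Ka = x²/(0.201 − x) = 6.67 × 10^-9.
Since Ka ≪ C₀, x ≈ √(Ka·C₀) = 3.66 × 10^-5 M.
pH = −log(3.66 × 10^-5) = 4.44

pH = 4.44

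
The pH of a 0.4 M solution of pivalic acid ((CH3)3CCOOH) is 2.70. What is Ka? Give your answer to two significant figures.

Ka = 1.0 × 10^-5

[H+] = 10^(-2.70) = 2.00 × 10^-3 M
At equilibrium [HA] = 0.4 − 2.00 × 10^-3 = 3.98 × 10^-1 M
Ka = [H+][A-]/[HA] = (2.00 × 10^-3)² / 3.98 × 10^-1 = 1.0 × 10^-5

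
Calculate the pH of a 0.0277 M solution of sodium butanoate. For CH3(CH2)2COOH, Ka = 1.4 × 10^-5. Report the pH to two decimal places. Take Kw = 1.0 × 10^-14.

CH3(CH2)2COO- is the conjugate base of the weak acid CH3(CH2)2COOH.
Kb = Kw/Ka = 1.0×10^-14 / 1.4 × 10^-5 = 7.14 × 10^-10
Kb = [OH-]²/(0.0277 − [OH-]) = 7.14 × 10^-10
Assume [OH-] ≪ 0.0277: [OH-] ≈ √(7.14 × 10^-10 × 0.0277) = 4.45 × 10^-6 M
pOH = −log(4.45 × 10^-6) = 5.35; pH = 14.00 − 5.35 = 8.65

pH = 8.65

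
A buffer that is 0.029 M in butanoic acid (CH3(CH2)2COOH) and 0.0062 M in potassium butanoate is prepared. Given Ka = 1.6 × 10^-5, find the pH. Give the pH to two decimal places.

pKa = −log(1.6 × 10^-5) = 4.796
Using pH = pKa + log([base]/[acid]) with [base]/[acid] = 0.0062/0.029:
pH = 4.796 + (-0.670) = 4.13

pH = 4.13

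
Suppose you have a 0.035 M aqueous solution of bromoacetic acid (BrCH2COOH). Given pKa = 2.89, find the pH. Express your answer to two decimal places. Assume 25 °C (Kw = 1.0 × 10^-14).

BrCH2COOH ⇌ BrCH2COO- + H+
Ka = 10^(−2.89) = 1.29 × 10^-3
From the ICE table, Ka = [H+]²/(0.035 − [H+]) = 1.29 × 10^-3.
Here C₀/Ka ≈ 27.1, so the small-[H+] approximation fails. Use the quadratic:
[H+] = (−Ka + √(Ka² + 4·Ka·C₀))/2 = 6.11 × 10^-3 M
pH = −log[H+] = −log(6.11 × 10^-3) = 2.21

pH = 2.21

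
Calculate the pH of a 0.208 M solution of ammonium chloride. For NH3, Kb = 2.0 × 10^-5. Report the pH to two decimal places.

NH4+ is the conjugate acid of the weak base NH3.
Ka = Kw/Kb = 1.0×10^-14 / 2.0 × 10^-5 = 5.00 × 10^-10
Let x = [H+] at equilibrium. Ka = x²/(0.208 − x).
Assume x ≪ 0.208: x ≈ √(5.00 × 10^-10 × 0.208) = 1.02 × 10^-5 M
Check: 0.0049% ionized — well under 5%, approximation valid.
pH = −log(1.02 × 10^-5) = 4.99

pH = 4.99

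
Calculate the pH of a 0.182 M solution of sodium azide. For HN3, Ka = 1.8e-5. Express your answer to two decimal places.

pH = 9.00

N3- is the conjugate base of the weak acid HN3.
Kb = Kw/Ka = 1.0×10^-14 / 1.8 × 10^-5 = 5.56 × 10^-10
Kb = [OH-]²/(0.182 − [OH-]) = 5.56 × 10^-10
Since Kb ≪ C₀, [OH-] ≈ √(Kb·C₀) = 1.01 × 10^-5 M.
pOH = 5.00, so pH = 14.00 − pOH = 9.00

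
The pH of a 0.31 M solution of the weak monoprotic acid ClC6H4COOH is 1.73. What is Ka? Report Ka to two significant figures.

[H+] = 10^(-1.73) = 1.86 × 10^-2 M
At equilibrium [HA] = 0.31 − 1.86 × 10^-2 = 2.91 × 10^-1 M
Ka = [H+][A-]/[HA] = (1.86 × 10^-2)² / 2.91 × 10^-1 = 1.2 × 10^-3

Ka = 1.2 × 10^-3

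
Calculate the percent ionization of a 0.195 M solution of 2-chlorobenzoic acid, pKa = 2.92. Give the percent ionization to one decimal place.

ClC6H4COOH ⇌ ClC6H4COO- + H+; let x = [H+] at equilibrium.
Ka = 10^(−2.92) = 1.20 × 10^-3
Solve x² + 0.0012x − 0.000234 = 0 → x = 1.47 × 10^-2 M
Fraction ionized = 1.47 × 10^-2 / 0.195 = 0.0754 → 7.5%

7.5%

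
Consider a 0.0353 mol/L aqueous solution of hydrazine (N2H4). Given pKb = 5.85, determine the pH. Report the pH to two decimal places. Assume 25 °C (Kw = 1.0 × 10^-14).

N2H4 + H2O ⇌ N2H5+ + OH-
Kb = 10^(−5.85) = 1.41 × 10^-6
Kb = [OH-]²/(0.0353 − [OH-]) = 1.41 × 10^-6
Neglecting [OH-] in the denominator: [OH-] = √(1.41 × 10^-6 × 0.0353) = 2.23 × 10^-4 M
pOH = −log(2.23 × 10^-4) = 3.65; pH = 14.00 − 3.65 = 10.35

pH = 10.35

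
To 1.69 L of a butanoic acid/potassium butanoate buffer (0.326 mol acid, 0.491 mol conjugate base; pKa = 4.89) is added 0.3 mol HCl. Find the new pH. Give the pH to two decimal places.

pH = 4.37

After neutralization: n(CH3(CH2)2COOH) = 0.626 mol, n(CH3(CH2)2COO-) = 0.191 mol.
pH = pKa + log(n_CH3(CH2)2COO-/n_CH3(CH2)2COOH) = 4.89 + log(0.191/0.626) = 4.89 + (-0.516)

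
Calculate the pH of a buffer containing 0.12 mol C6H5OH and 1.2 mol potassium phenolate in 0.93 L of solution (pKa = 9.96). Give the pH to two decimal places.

Henderson–Hasselbalch: pH = pKa + log([C6H5O-]/[C6H5OH]) = 9.96 + log(1.2/0.12)
pH = 9.96 + (+1.000) = 10.96

pH = 10.96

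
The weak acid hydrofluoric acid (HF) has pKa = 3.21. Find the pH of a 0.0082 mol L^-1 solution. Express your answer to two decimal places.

HF ⇌ F- + H+
Ka = 10^(−3.21) = 6.17 × 10^-4
From the ICE table, Ka = x²/(0.0082 − x) = 6.17 × 10^-4.
x is not negligible relative to C₀; solve x² + 0.000617·x − 5.06e-06 = 0.
x = [−0.000617 + √(0.000617² + 2.02e-05)]/2 = 1.96 × 10^-3 M
pH = −log(1.96 × 10^-3) = 2.71

pH = 2.71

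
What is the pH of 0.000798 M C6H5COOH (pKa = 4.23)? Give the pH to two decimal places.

pH = 3.72

C6H5COOH ⇌ C6H5COO- + H+
Ka = 10^(−4.23) = 5.89 × 10^-5
Ka = x²/(0.000798 − x) = 5.89 × 10^-5
The 5% rule fails; solving x² + Ka·x − Ka·C₀ = 0 exactly:
x = [−5.89e-05 + √(5.89e-05² + 1.88e-07)]/2 = 1.89 × 10^-4 M
pH = −log[H+] = −log(1.89 × 10^-4) = 3.72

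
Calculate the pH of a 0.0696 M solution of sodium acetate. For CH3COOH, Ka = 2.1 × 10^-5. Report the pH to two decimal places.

pH = 8.76

CH3COO- is the conjugate base of the weak acid CH3COOH.
Kb = Kw/Ka = 1.0×10^-14 / 2.1 × 10^-5 = 4.76 × 10^-10
Kb = x²/(0.0696 − x) = 4.76 × 10^-10
Since Kb ≪ C₀, x ≈ √(Kb·C₀) = 5.76 × 10^-6 M.
Check: 0.0083% ionized — well under 5%, approximation valid.
pOH = 5.24, so pH = 14.00 − pOH = 8.76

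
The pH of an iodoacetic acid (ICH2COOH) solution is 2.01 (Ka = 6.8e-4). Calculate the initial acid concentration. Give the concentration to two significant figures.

[H+] = 10^(-2.01) = 9.77 × 10^-3 M = x
Ka = x²/(C₀ − x) ⇒ C₀ = x + x²/Ka
C₀ = 9.77 × 10^-3 + (9.77 × 10^-3)²/(6.8 × 10^-4) = 1.50 × 10^-1 M

C₀ = 1.5 × 10^-1 M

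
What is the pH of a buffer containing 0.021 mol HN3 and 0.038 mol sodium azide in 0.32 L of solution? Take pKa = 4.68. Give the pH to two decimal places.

pH = 4.94

Henderson–Hasselbalch: pH = pKa + log([N3-]/[HN3]) = 4.68 + log(0.038/0.021)
pH = 4.68 + (+0.258) = 4.94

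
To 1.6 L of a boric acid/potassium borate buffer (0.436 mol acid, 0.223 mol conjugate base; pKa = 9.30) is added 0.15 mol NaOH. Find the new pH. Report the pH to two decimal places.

pH = 9.42

After neutralization: n(B(OH)3) = 0.286 mol, n(B(OH)4-) = 0.373 mol.
pH = pKa + log([A⁻]/[HA]) = 9.30 + log(0.373/0.286) = 9.30 +0.115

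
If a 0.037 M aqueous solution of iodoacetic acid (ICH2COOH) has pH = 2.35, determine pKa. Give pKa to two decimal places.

pKa = 3.21

[H+] = 10^(-2.35) = 4.47 × 10^-3 M
At equilibrium [HA] = 0.037 − 4.47 × 10^-3 = 3.25 × 10^-2 M
Ka = [H+][A-]/[HA] = (4.47 × 10^-3)² / 3.25 × 10^-2 = 6.15 × 10^-4
pKa = -log(6.15 × 10^-4) = 3.21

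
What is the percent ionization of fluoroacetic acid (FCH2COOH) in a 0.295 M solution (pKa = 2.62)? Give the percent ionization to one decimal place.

FCH2COOH ⇌ FCH2COO- + H+; let x = [H+] at equilibrium.
Ka = 10^(−2.62) = 2.40 × 10^-3
Solve x² + 0.0024x − 0.000708 = 0 → x = 2.54 × 10^-2 M
% ionization = x/C₀ × 100% = 2.54 × 10^-2/0.295 × 100% = 8.6%

8.6%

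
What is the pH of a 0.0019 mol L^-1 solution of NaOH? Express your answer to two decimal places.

pH = 11.28

NaOH is a strong base; [OH-] = 0.0019 M.
pOH = -log(0.0019) = 2.72
pH = 14.00 - 2.72 = 11.28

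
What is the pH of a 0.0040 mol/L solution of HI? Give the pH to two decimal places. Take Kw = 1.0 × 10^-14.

pH = 2.40

HI is a strong acid and dissociates completely, so [H+] = 0.0040 M.
pH = -log(0.004) = 2.40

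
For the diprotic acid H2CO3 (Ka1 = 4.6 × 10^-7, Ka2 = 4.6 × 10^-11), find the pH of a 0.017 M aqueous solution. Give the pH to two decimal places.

Ka1 ≫ Ka2, so treat the first dissociation as the only significant source of H+.
Ka1 = x²/(0.017 − x) = 4.6 × 10^-7
x ≈ √(4.6 × 10^-7 × 0.017) = 8.84 × 10^-5 M
pH = −log(8.84 × 10^-5) = 4.05

pH = 4.05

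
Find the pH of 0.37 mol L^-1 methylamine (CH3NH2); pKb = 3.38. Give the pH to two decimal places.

pH = 12.09

CH3NH2 + H2O ⇌ CH3NH3+ + OH-
Kb = 10^(−3.38) = 4.17 × 10^-4
Let x = [OH-] at equilibrium. Kb = x²/(0.37 − x).
Since Kb ≪ C₀, x ≈ √(Kb·C₀) = 1.24 × 10^-2 M.
(x/C₀ = 3.4% < 5%, so the approximation holds.)
pOH = 1.91, so pH = 14.00 − pOH = 12.09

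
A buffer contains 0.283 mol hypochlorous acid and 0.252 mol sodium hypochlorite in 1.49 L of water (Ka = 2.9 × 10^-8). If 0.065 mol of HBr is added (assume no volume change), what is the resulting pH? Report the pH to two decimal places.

Added H+ converts OCl- to HOCl: HOCl → 0.348 mol, OCl- → 0.187 mol.
pKa = −log(2.9 × 10^-8) = 7.538
Henderson–Hasselbalch with mole ratio 0.187/0.348: pH = 7.538 + (-0.270)

pH = 7.27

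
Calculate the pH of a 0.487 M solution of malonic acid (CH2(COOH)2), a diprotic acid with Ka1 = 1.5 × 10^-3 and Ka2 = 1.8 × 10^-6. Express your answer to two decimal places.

pH = 1.58

Since Ka1 ≫ Ka2, the first ionization dominates [H+].
Ka1 = x²/(0.487 − x) = 1.5 × 10^-3
Solving the quadratic: x = (−Ka1 + √(Ka1² + 4·Ka1·C₀))/2 = 2.63 × 10^-2 M
pH = −log(2.63 × 10^-2) = 1.58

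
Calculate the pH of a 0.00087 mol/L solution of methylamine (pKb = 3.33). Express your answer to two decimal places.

CH3NH2 + H2O ⇌ CH3NH3+ + OH-
Kb = 10^(−3.33) = 4.68 × 10^-4
Kb = [OH-]²/(0.00087 − [OH-]) = 4.68 × 10^-4
Here C₀/Kb ≈ 1.86, so the small-[OH-] approximation fails. Use the quadratic:
[OH-] = [−0.000468 + √(0.000468² + 1.63e-06)]/2 = 4.46 × 10^-4 M
pOH = −log(4.46 × 10^-4) = 3.35; pH = 14.00 − 3.35 = 10.65

pH = 10.65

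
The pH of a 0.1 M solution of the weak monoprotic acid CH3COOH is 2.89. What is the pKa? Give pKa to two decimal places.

pKa = 4.77

[H+] = 10^(-2.89) = 1.29 × 10^-3 M
At equilibrium [HA] = 0.1 − 1.29 × 10^-3 = 9.87 × 10^-2 M
Ka = [H+][A-]/[HA] = (1.29 × 10^-3)² / 9.87 × 10^-2 = 1.69 × 10^-5
pKa = -log(1.69 × 10^-5) = 4.77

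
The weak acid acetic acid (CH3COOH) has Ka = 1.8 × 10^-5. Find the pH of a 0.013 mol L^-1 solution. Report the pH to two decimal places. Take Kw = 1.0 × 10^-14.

pH = 3.32

CH3COOH ⇌ CH3COO- + H+
From the ICE table, Ka = [H+]²/(0.013 − [H+]) = 1.8 × 10^-5.
Assume [H+] ≪ 0.013: [H+] ≈ √(1.8 × 10^-5 × 0.013) = 4.84 × 10^-4 M
pH = −log(4.84 × 10^-4) = 3.32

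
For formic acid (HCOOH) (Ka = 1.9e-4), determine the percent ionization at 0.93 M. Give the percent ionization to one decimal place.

HCOOH ⇌ HCOO- + H+; let x = [H+] at equilibrium.
x ≈ √(Ka·C₀) = √(1.9 × 10^-4 × 0.93) = 1.33 × 10^-2 M
% ionization = x/C₀ × 100% = 1.33 × 10^-2/0.93 × 100% = 1.4%

1.4%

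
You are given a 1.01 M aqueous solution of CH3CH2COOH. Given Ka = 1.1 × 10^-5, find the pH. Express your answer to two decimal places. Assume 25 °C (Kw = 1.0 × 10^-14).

pH = 2.48

CH3CH2COOH ⇌ CH3CH2COO- + H+
From the ICE table, Ka = x²/(1.01 − x) = 1.1 × 10^-5.
Neglecting x in the denominator: x = √(1.1 × 10^-5 × 1.01) = 3.33 × 10^-3 M
(x/C₀ = 0.33% < 5%, so the approximation holds.)
pH = −log(3.33 × 10^-3) = 2.48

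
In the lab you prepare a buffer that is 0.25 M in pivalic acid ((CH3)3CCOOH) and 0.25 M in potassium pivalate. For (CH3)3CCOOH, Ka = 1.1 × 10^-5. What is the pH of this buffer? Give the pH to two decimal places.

pH = 4.96

pKa = −log(1.1 × 10^-5) = 4.959
Henderson–Hasselbalch: pH = pKa + log([(CH3)3CCOO-]/[(CH3)3CCOOH]) = 4.959 + log(0.25/0.25)
pH = 4.959 + (+0.000) = 4.96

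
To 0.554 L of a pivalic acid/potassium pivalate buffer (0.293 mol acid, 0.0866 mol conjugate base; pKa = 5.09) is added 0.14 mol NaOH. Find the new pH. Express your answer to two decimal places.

OH- converts (CH3)3CCOOH to (CH3)3CCOO-: (CH3)3CCOOH → 0.153 mol, (CH3)3CCOO- → 0.227 mol.
pH = pKa + log([A⁻]/[HA]) = 5.09 + log(0.227/0.153) = 5.09 +0.171

pH = 5.26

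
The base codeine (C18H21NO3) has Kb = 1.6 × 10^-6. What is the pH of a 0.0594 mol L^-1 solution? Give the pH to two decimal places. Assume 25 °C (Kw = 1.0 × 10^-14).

C18H21NO3 + H2O ⇌ C18H22NO3+ + OH-
Let x = [OH-] at equilibrium. Kb = x²/(0.0594 − x).
Since Kb ≪ C₀, x ≈ √(Kb·C₀) = 3.08 × 10^-4 M.
Check: 0.52% ionized — well under 5%, approximation valid.
pOH = −log(3.08 × 10^-4) = 3.51; pH = 14.00 − 3.51 = 10.49

pH = 10.49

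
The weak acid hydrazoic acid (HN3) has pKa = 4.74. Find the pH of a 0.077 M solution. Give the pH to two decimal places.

HN3 ⇌ N3- + H+
Ka = 10^(−4.74) = 1.82 × 10^-5
Let x = [H+] at equilibrium. Ka = x²/(0.077 − x).
Neglecting x in the denominator: x = √(1.82 × 10^-5 × 0.077) = 1.18 × 10^-3 M
(x/C₀ = 1.5% < 5%, so the approximation holds.)
pH = −log[H+] = −log(1.18 × 10^-3) = 2.93

pH = 2.93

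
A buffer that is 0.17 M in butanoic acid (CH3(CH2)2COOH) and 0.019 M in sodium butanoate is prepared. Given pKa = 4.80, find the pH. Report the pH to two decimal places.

Using pH = pKa + log([base]/[acid]) with [base]/[acid] = 0.019/0.17:
pH = 4.80 + (-0.952) = 3.85

pH = 3.85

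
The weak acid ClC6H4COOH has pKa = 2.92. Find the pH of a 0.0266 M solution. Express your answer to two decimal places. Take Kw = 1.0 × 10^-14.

pH = 2.29

ClC6H4COOH ⇌ ClC6H4COO- + H+
Ka = 10^(−2.92) = 1.20 × 10^-3
From the ICE table, Ka = x²/(0.0266 − x) = 1.20 × 10^-3.
The 5% rule fails; solving x² + Ka·x − Ka·C₀ = 0 exactly:
x = [−0.0012 + √(0.0012² + 0.000128)]/2 = 5.08 × 10^-3 M
pH = −log[H+] = −log(5.08 × 10^-3) = 2.29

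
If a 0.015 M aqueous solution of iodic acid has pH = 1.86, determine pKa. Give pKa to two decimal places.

[H+] = 10^(-1.86) = 1.38 × 10^-2 M
At equilibrium [HA] = 0.015 − 1.38 × 10^-2 = 1.20 × 10^-3 M
Ka = [H+][A-]/[HA] = (1.38 × 10^-2)² / 1.20 × 10^-3 = 1.59 × 10^-1
pKa = -log(1.59 × 10^-1) = 0.80

pKa = 0.80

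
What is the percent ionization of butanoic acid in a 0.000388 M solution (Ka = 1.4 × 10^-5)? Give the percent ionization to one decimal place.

17.3%

CH3(CH2)2COOH ⇌ CH3(CH2)2COO- + H+; let x = [H+] at equilibrium.
Solve x² + 1.4e-05x − 5.43e-09 = 0 → x = 6.70 × 10^-5 M
% ionization = x/C₀ × 100% = 6.70 × 10^-5/0.000388 × 100% = 17.3%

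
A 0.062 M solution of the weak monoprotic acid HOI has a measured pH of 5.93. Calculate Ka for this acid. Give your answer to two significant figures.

Ka = 2.2 × 10^-11

[H+] = 10^(-5.93) = 1.17 × 10^-6 M
At equilibrium [HA] = 0.062 − 1.17 × 10^-6 = 6.20 × 10^-2 M
Ka = [H+][A-]/[HA] = (1.17 × 10^-6)² / 6.20 × 10^-2 = 2.2 × 10^-11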